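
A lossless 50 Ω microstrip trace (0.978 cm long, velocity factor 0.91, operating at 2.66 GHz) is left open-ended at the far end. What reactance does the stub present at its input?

X_in ≈ -73.3 Ω (capacitive)

λ = v/f = 0.91·c / 2.66 GHz = 0.103 m
βl = 2π·l/λ = 2π × 0.0953 = 34.3°
tan(βl) = 0.682
For an open-ended stub, Z_in = −jZ_0·cot(βl) = −jZ_0/tan(βl)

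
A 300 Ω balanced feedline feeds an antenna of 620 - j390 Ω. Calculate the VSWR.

VSWR ≈ 3.04

Γ = (Z_L − Z_0)/(Z_L + Z_0) = (320 − j390)/(920 − j390)
|Γ| = 504/999 = 0.505
VSWR = (1 + |Γ|)/(1 − |Γ|) = 1.5/0.495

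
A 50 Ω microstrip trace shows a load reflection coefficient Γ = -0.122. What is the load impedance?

Z_L ≈ 39.1 Ω

Z_L = Z_0·(1 + Γ)/(1 − Γ) = 50·(0.878)/(1.12)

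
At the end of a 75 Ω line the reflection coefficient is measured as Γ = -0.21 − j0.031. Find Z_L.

Z_L ≈ 48.9 − j3.17 Ω

Z_L = Z_0·(1 + Γ)/(1 − Γ) = 75·(0.79 − j0.031)/(1.21 + j0.031)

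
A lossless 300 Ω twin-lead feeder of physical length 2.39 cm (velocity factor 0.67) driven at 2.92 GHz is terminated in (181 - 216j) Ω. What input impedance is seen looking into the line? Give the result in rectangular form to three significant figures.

λ = v/f = 0.67·c / 2.92 GHz = 0.0688 m
βl = 2π·l/λ = 2π × 0.347 = 125°
tan(βl) = tan(125°) = -1.43
Z_in = Z_0·(Z_L + jZ_0·tanβl)/(Z_0 + jZ_L·tanβl)
     = 300·(181 − j645)/(-8.56 − j259)

Z_in ≈ 740 + j234 Ω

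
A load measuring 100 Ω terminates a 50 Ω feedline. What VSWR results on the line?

VSWR ≈ 2

Γ = (100 − 50)/(100 + 50) = 0.333
VSWR = (1 + 0.333)/(1 − 0.333)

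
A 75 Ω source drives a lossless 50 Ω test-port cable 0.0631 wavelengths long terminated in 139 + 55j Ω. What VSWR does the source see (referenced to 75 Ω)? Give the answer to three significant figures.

VSWR ≈ 2.38

βl = 2π × 0.0631 = 22.7°
tan(βl) = 0.419
Z_in = Z_0·(Z_L + jZ_0·tanβl)/(Z_0 + jZ_L·tanβl) = 99.3 − j73.4 Ω
Γ_s = (Z_in − Z_s)/(Z_in + Z_s) = (24.3 − j73.4)/(174 − j73.4), |Γ_s| = 0.409
VSWR = (1 + |Γ_s|)/(1 − |Γ_s|)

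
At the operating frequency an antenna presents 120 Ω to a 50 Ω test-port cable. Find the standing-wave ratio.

VSWR ≈ 2.4

For a purely resistive load, VSWR = R_L/Z_0 or Z_0/R_L (whichever > 1) = 120/50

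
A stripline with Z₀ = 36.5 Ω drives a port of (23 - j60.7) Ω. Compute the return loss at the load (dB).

RL ≈ 2.71 dB

Γ = (-13.5 − j60.7)/(59.5 − j60.7), |Γ| = 0.732
RL = −20·log₁₀|Γ| = −20·log₁₀(0.732)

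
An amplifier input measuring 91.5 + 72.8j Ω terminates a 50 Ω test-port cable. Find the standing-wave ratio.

VSWR ≈ 3.22

Γ = (Z_L − Z_0)/(Z_L + Z_0) = (41.5 + j72.8)/(141.5 + j72.8)
|Γ| = 83.8/159 = 0.527
VSWR = (1 + |Γ|)/(1 − |Γ|) = 1.53/0.473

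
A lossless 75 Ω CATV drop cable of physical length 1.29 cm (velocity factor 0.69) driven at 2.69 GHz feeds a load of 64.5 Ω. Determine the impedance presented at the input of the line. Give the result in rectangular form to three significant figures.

λ = v/f = 0.69·c / 2.69 GHz = 0.077 m
βl = 2π·l/λ = 2π × 0.168 = 60.3°
tan(βl) = tan(60.3°) = 1.76
Z_in = Z_0·(Z_L + jZ_0·tanβl)/(Z_0 + jZ_L·tanβl)
     = 75·(64.5 + j132)/(75 + j113)

Z_in ≈ 80.3 + j10.5 Ω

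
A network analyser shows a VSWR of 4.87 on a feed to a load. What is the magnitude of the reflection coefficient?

|Γ| ≈ 0.659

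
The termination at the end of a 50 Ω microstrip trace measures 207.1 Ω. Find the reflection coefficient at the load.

Γ = 0.611

Γ = (Z_L − Z_0)/(Z_L + Z_0) = (207.1 − 50)/(207.1 + 50) = 157.1/257.1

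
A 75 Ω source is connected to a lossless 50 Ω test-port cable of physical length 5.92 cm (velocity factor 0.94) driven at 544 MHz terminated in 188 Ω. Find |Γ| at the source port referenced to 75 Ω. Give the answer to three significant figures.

λ = v/f = 0.94·c / 544 MHz = 0.518 m
βl = 2π·l/λ = 2π × 0.114 = 41.1°
tan(βl) = 0.873
Z_in = Z_0·(Z_L + jZ_0·tanβl)/(Z_0 + jZ_L·tanβl) = 28.1 − j48.7 Ω
Γ_s = (Z_in − Z_s)/(Z_in + Z_s) = (-46.9 − j48.7)/(103 − j48.7), |Γ_s| = 0.593

|Γ| ≈ 0.593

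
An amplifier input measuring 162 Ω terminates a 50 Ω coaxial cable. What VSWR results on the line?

VSWR ≈ 3.24

Γ = (162 − 50)/(162 + 50) = 0.528
VSWR = (1 + 0.528)/(1 − 0.528)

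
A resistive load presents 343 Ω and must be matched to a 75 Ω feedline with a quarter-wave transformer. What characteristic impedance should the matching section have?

Z_qwt = √(Z_0·R_L) = √(75 × 343) = √25720

Z_qwt ≈ 160 Ω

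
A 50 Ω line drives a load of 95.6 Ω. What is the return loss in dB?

RL ≈ 10.1 dB

Γ = (95.6 − 50)/(95.6 + 50) = 0.313
RL = −20·log₁₀|Γ| = −20·log₁₀(0.313)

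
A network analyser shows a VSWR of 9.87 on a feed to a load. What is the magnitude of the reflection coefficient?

|Γ| ≈ 0.816

|Γ| = (S − 1)/(S + 1) = (9.87 − 1)/(9.87 + 1) = 8.87/10.9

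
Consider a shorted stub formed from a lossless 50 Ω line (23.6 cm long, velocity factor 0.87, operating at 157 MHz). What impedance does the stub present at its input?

Z_in ≈ +j62 Ω

λ = v/f = 0.87·c / 157 MHz = 1.66 m
βl = 2π·l/λ = 2π × 0.142 = 51.1°
tan(βl) = 1.24
For a shorted stub, Z_in = jZ_0·tan(βl)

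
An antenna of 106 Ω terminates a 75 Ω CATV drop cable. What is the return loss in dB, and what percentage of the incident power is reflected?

RL ≈ 15.3 dB; 2.93% of incident power reflected

Γ = (106 − 75)/(106 + 75) = 0.171
RL = −20·log₁₀(0.171) = 15.3 dB
P_refl/P_inc = |Γ|² = 0.0293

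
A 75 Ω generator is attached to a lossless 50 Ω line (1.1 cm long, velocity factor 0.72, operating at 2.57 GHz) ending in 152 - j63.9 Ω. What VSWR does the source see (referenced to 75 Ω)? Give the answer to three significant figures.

VSWR ≈ 4.46

λ = v/f = 0.72·c / 2.57 GHz = 0.084 m
βl = 2π·l/λ = 2π × 0.131 = 47.1°
tan(βl) = 1.08
Z_in = Z_0·(Z_L + jZ_0·tanβl)/(Z_0 + jZ_L·tanβl) = 20.1 − j31.9 Ω
Γ_s = (Z_in − Z_s)/(Z_in + Z_s) = (-54.9 − j31.9)/(95.1 − j31.9), |Γ_s| = 0.633
VSWR = (1 + |Γ_s|)/(1 − |Γ_s|)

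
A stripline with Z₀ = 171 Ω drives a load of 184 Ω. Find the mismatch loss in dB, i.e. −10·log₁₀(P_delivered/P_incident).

Γ = (184 − 171)/(184 + 171) = 0.0366
|Γ|² = 0.00134, so P_del/P_inc = 1 − |Γ|² = 0.999
ML = −10·log₁₀(1 − |Γ|²)

mismatch loss ≈ 0.00583 dB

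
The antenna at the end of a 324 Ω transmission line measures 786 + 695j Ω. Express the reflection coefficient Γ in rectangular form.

Γ ≈ 0.581 + j0.263

Γ = (Z_L − Z_0)/(Z_L + Z_0) = (462 + j695)/(1110 + j695)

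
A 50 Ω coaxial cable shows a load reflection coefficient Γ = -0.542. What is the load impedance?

Z_L = Z_0·(1 + Γ)/(1 − Γ) = 50·(0.458)/(1.54)

Z_L ≈ 14.9 Ω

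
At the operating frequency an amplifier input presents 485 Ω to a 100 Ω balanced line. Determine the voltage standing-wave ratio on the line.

VSWR ≈ 4.85

Γ = (485 − 100)/(485 + 100) = 0.658
VSWR = (1 + 0.658)/(1 − 0.658)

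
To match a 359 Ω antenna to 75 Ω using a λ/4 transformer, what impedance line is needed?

Z_qwt ≈ 164 Ω

Z_qwt = √(Z_0·R_L) = √(75 × 359) = √26920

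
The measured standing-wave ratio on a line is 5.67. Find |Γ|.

|Γ| ≈ 0.7

|Γ| = (S − 1)/(S + 1) = (5.67 − 1)/(5.67 + 1) = 4.67/6.67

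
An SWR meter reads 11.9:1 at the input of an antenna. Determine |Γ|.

|Γ| = (S − 1)/(S + 1) = (11.9 − 1)/(11.9 + 1) = 10.9/12.9

|Γ| ≈ 0.845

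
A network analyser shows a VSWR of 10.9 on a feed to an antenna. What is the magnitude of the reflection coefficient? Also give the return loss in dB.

|Γ| = (S − 1)/(S + 1) = (10.9 − 1)/(10.9 + 1) = 9.9/11.9
RL = −20·log₁₀|Γ| = −20·log₁₀(0.832)

|Γ| ≈ 0.832; return loss ≈ 1.6 dB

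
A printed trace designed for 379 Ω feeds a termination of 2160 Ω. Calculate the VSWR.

VSWR ≈ 5.7

For a purely resistive load, VSWR = R_L/Z_0 or Z_0/R_L (whichever > 1) = 2160/379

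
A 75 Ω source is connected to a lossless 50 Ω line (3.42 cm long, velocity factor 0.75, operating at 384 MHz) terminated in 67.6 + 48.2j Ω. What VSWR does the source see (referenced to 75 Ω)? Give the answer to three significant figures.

VSWR ≈ 1.58

λ = v/f = 0.75·c / 384 MHz = 0.586 m
βl = 2π·l/λ = 2π × 0.0584 = 21°
tan(βl) = 0.384
Z_in = Z_0·(Z_L + jZ_0·tanβl)/(Z_0 + jZ_L·tanβl) = 116 + j11 Ω
Γ_s = (Z_in − Z_s)/(Z_in + Z_s) = (41.4 + j11)/(191 + j11), |Γ_s| = 0.224
VSWR = (1 + |Γ_s|)/(1 − |Γ_s|)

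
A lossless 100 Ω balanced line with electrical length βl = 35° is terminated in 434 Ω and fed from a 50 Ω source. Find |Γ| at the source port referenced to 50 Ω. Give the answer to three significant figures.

tan(βl) = 0.7
Z_in = Z_0·(Z_L + jZ_0·tanβl)/(Z_0 + jZ_L·tanβl) = 63.2 − j122 Ω
Γ_s = (Z_in − Z_s)/(Z_in + Z_s) = (13.2 − j122)/(113 − j122), |Γ_s| = 0.737

|Γ| ≈ 0.737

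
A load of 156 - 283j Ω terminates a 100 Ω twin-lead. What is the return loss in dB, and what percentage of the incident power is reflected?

RL ≈ 2.43 dB; 57.2% of incident power reflected

Γ = (56 − j283)/(256 − j283), |Γ| = 0.756
RL = −20·log₁₀(0.756) = 2.43 dB
P_refl/P_inc = |Γ|² = 0.572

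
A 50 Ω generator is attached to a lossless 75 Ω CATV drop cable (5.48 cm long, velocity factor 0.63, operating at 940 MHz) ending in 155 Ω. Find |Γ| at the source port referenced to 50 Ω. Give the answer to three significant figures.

|Γ| ≈ 0.177

λ = v/f = 0.63·c / 940 MHz = 0.201 m
βl = 2π·l/λ = 2π × 0.273 = 98.1°
tan(βl) = -7.01
Z_in = Z_0·(Z_L + jZ_0·tanβl)/(Z_0 + jZ_L·tanβl) = 36.9 + j8.15 Ω
Γ_s = (Z_in − Z_s)/(Z_in + Z_s) = (-13.1 + j8.15)/(86.9 + j8.15), |Γ_s| = 0.177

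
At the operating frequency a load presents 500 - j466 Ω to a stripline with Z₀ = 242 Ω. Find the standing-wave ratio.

Γ = (Z_L − Z_0)/(Z_L + Z_0) = (258 − j466)/(742 − j466)
|Γ| = 533/876 = 0.608
VSWR = (1 + |Γ|)/(1 − |Γ|) = 1.61/0.392

VSWR ≈ 4.1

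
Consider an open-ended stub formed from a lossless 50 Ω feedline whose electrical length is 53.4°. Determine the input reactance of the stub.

X_in ≈ -37.1 Ω (capacitive)

tan(βl) = 1.35
For an open-ended stub, Z_in = −jZ_0·cot(βl) = −jZ_0/tan(βl)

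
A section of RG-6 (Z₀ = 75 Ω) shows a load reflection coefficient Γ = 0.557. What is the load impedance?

Z_L = Z_0·(1 + Γ)/(1 − Γ) = 75·(1.56)/(0.443)

Z_L ≈ 264 Ω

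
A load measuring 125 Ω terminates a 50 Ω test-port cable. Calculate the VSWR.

Γ = (125 − 50)/(125 + 50) = 0.429
VSWR = (1 + 0.429)/(1 − 0.429)

VSWR ≈ 2.5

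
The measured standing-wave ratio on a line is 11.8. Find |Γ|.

|Γ| = (S − 1)/(S + 1) = (11.8 − 1)/(11.8 + 1) = 10.8/12.8

|Γ| ≈ 0.844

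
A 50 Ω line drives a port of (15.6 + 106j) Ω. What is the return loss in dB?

RL ≈ 0.973 dB

Γ = (-34.4 + j106)/(65.6 + j106), |Γ| = 0.894
RL = −20·log₁₀|Γ| = −20·log₁₀(0.894)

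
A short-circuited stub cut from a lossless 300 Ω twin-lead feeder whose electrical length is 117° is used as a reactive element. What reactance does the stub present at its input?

tan(βl) = -1.96
For a short-circuited stub, Z_in = jZ_0·tan(βl)

X_in ≈ -589 Ω (capacitive)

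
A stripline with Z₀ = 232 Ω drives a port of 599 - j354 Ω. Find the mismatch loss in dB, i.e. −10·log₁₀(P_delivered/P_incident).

Γ = (367 − j354)/(831 − j354), |Γ| = 0.565
|Γ|² = 0.319, so P_del/P_inc = 1 − |Γ|² = 0.681
ML = −10·log₁₀(1 − |Γ|²)

mismatch loss ≈ 1.67 dB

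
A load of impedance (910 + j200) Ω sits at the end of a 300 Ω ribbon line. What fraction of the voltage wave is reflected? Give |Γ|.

Γ = (Z_L − Z_0)/(Z_L + Z_0) = (610 + j200)/(1210 + j200)
|Γ| = 642/1230

|Γ| ≈ 0.523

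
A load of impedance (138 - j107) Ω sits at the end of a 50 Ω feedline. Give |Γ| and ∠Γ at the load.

Γ ≈ 0.64 ∠ -20.9°

Γ = (Z_L − Z_0)/(Z_L + Z_0) = (88 − j107)/(188 − j107)
|Γ| = 139/216 = 0.64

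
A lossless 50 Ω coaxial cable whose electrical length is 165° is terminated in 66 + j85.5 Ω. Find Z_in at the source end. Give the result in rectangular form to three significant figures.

Z_in ≈ 31.4 + j57.1 Ω

tan(βl) = tan(165°) = -0.268
Z_in = Z_0·(Z_L + jZ_0·tanβl)/(Z_0 + jZ_L·tanβl)
     = 50·(66 + j72.1)/(72.9 − j17.7)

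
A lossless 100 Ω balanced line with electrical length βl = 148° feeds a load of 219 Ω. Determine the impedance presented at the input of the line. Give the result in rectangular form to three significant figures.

Z_in ≈ 106 + j82.6 Ω

tan(βl) = tan(148°) = -0.625
Z_in = Z_0·(Z_L + jZ_0·tanβl)/(Z_0 + jZ_L·tanβl)
     = 100·(219 − j62.5)/(100 − j137)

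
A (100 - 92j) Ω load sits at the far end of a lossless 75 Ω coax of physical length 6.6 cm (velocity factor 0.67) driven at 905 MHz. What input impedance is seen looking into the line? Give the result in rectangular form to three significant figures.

Z_in ≈ 41.6 + j51.7 Ω

λ = v/f = 0.67·c / 905 MHz = 0.222 m
βl = 2π·l/λ = 2π × 0.297 = 107°
tan(βl) = tan(107°) = -3.28
Z_in = Z_0·(Z_L + jZ_0·tanβl)/(Z_0 + jZ_L·tanβl)
     = 75·(100 − j338)/(-226 − j328)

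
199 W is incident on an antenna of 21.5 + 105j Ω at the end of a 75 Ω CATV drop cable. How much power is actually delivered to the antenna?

|Γ| = |(-53.5 + j105)/(96.5 + j105)| = 0.826
|Γ|² = 0.683
P_refl = |Γ|²·P_inc = 136 W, P_del = (1 − |Γ|²)·P_inc = 63.1 W

P_delivered ≈ 63.1 W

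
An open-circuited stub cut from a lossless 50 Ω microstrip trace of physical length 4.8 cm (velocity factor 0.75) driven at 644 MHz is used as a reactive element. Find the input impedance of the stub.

Z_in ≈ −j42.8 Ω

λ = v/f = 0.75·c / 644 MHz = 0.349 m
βl = 2π·l/λ = 2π × 0.137 = 49.5°
tan(βl) = 1.17
For an open-circuited stub, Z_in = −jZ_0·cot(βl) = −jZ_0/tan(βl)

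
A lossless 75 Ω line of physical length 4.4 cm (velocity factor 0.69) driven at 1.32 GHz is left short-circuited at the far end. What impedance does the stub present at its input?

Z_in ≈ −j386 Ω

λ = v/f = 0.69·c / 1.32 GHz = 0.157 m
βl = 2π·l/λ = 2π × 0.281 = 101°
tan(βl) = -5.14
For a short-circuited stub, Z_in = jZ_0·tan(βl)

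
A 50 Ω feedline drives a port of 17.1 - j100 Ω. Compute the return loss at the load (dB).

Γ = (-32.9 − j100)/(67.1 − j100), |Γ| = 0.874
RL = −20·log₁₀|Γ| = −20·log₁₀(0.874)

RL ≈ 1.17 dB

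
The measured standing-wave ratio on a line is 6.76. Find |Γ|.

|Γ| ≈ 0.742

|Γ| = (S − 1)/(S + 1) = (6.76 − 1)/(6.76 + 1) = 5.76/7.76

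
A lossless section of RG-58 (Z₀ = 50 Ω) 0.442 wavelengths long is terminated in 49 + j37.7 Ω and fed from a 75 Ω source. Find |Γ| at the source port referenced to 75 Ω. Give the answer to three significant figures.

|Γ| ≈ 0.457

βl = 2π × 0.442 = 159°
tan(βl) = -0.381
Z_in = Z_0·(Z_L + jZ_0·tanβl)/(Z_0 + jZ_L·tanβl) = 31.2 + j23.5 Ω
Γ_s = (Z_in − Z_s)/(Z_in + Z_s) = (-43.8 + j23.5)/(106 + j23.5), |Γ_s| = 0.457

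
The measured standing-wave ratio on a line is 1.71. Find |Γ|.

|Γ| ≈ 0.262

|Γ| = (S − 1)/(S + 1) = (1.71 − 1)/(1.71 + 1) = 0.71/2.71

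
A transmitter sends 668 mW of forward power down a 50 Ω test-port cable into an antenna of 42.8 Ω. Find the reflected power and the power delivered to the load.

Γ = (42.8 − 50)/(42.8 + 50) = -0.0776
|Γ|² = 0.00602
P_refl = |Γ|²·P_inc = 4.02 mW, P_del = (1 − |Γ|²)·P_inc = 664 mW

P_reflected ≈ 4.02 mW; P_delivered ≈ 664 mW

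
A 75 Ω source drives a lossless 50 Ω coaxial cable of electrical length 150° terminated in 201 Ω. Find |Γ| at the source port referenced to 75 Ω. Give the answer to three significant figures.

tan(βl) = -0.577
Z_in = Z_0·(Z_L + jZ_0·tanβl)/(Z_0 + jZ_L·tanβl) = 42 + j68.5 Ω
Γ_s = (Z_in − Z_s)/(Z_in + Z_s) = (-33 + j68.5)/(117 + j68.5), |Γ_s| = 0.561

|Γ| ≈ 0.561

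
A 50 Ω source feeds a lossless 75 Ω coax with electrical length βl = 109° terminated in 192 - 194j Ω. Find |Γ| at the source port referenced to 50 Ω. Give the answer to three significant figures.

tan(βl) = -2.9
Z_in = Z_0·(Z_L + jZ_0·tanβl)/(Z_0 + jZ_L·tanβl) = 18.5 + j42.1 Ω
Γ_s = (Z_in − Z_s)/(Z_in + Z_s) = (-31.5 + j42.1)/(68.5 + j42.1), |Γ_s| = 0.653

|Γ| ≈ 0.653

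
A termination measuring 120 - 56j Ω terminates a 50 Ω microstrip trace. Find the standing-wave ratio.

VSWR ≈ 3.01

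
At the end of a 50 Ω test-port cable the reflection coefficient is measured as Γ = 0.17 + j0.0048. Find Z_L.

Z_L = Z_0·(1 + Γ)/(1 − Γ) = 50·(1.17 + j0.0048)/(0.83 − j0.0048)

Z_L ≈ 70.5 + j0.697 Ω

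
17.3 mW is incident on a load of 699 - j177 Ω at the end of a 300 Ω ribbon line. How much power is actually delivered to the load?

|Γ| = |(399 − j177)/(999 − j177)| = 0.43
|Γ|² = 0.185
P_refl = |Γ|²·P_inc = 3.2 mW, P_del = (1 − |Γ|²)·P_inc = 14.1 mW

P_delivered ≈ 14.1 mW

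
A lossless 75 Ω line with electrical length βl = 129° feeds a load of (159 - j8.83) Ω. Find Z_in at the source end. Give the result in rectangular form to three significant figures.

Z_in ≈ 52.9 + j43.5 Ω

tan(βl) = tan(129°) = -1.23
Z_in = Z_0·(Z_L + jZ_0·tanβl)/(Z_0 + jZ_L·tanβl)
     = 75·(159 − j101)/(64.1 − j196)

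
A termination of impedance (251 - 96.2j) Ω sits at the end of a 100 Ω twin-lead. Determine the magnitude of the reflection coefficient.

|Γ| ≈ 0.492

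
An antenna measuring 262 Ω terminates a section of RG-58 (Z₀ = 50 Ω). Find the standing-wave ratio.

Γ = (262 − 50)/(262 + 50) = 0.679
VSWR = (1 + 0.679)/(1 − 0.679)

VSWR ≈ 5.24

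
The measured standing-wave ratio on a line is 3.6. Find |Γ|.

|Γ| ≈ 0.565

|Γ| = (S − 1)/(S + 1) = (3.6 − 1)/(3.6 + 1) = 2.6/4.6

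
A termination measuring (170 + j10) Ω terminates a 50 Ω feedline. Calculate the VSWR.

VSWR ≈ 3.41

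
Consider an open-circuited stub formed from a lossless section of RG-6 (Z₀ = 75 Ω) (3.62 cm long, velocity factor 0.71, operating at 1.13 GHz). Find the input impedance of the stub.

Z_in ≈ −j28.6 Ω

λ = v/f = 0.71·c / 1.13 GHz = 0.188 m
βl = 2π·l/λ = 2π × 0.192 = 69.1°
tan(βl) = 2.62
For an open-circuited stub, Z_in = −jZ_0·cot(βl) = −jZ_0/tan(βl)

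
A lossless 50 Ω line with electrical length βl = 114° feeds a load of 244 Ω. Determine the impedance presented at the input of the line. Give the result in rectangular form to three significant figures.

Z_in ≈ 12.2 + j21.2 Ω

tan(βl) = tan(114°) = -2.25
Z_in = Z_0·(Z_L + jZ_0·tanβl)/(Z_0 + jZ_L·tanβl)
     = 50·(244 − j112)/(50 − j548)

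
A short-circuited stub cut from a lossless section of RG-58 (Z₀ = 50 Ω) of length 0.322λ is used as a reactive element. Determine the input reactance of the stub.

X_in ≈ -103 Ω (capacitive)

βl = 2π × 0.322 = 116°
tan(βl) = -2.06
For a short-circuited stub, Z_in = jZ_0·tan(βl)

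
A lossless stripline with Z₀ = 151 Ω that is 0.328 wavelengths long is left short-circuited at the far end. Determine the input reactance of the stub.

βl = 2π × 0.328 = 118°
tan(βl) = -1.87
For a short-circuited stub, Z_in = jZ_0·tan(βl)

X_in ≈ -283 Ω (capacitive)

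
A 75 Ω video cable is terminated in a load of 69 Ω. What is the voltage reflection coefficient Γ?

Γ = -0.0417

Γ = (Z_L − Z_0)/(Z_L + Z_0) = (69 − 75)/(69 + 75) = -6/144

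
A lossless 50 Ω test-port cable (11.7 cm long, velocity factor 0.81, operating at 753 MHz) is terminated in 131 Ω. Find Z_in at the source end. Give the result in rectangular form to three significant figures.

Z_in ≈ 29.8 + j33 Ω

λ = v/f = 0.81·c / 753 MHz = 0.323 m
βl = 2π·l/λ = 2π × 0.363 = 131°
tan(βl) = tan(131°) = -1.17
Z_in = Z_0·(Z_L + jZ_0·tanβl)/(Z_0 + jZ_L·tanβl)
     = 50·(131 − j58.5)/(50 − j153)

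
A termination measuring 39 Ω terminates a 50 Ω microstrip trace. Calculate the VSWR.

For a purely resistive load, VSWR = R_L/Z_0 or Z_0/R_L (whichever > 1) = 50/39

VSWR ≈ 1.28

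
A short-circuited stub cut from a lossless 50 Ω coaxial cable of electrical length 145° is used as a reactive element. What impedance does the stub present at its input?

tan(βl) = -0.7
For a short-circuited stub, Z_in = jZ_0·tan(βl)

Z_in ≈ −j35 Ω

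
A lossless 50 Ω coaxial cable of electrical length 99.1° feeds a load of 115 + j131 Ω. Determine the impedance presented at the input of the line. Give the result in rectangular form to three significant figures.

Z_in ≈ 9.06 − j2.94 Ω

tan(βl) = tan(99.1°) = -6.24
Z_in = Z_0·(Z_L + jZ_0·tanβl)/(Z_0 + jZ_L·tanβl)
     = 50·(115 − j181)/(868 − j718)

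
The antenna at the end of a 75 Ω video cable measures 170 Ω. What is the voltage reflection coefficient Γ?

Γ = 0.388

Γ = (Z_L − Z_0)/(Z_L + Z_0) = (170 − 75)/(170 + 75) = 95/245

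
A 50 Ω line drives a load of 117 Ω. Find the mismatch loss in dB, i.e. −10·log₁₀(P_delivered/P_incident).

Γ = (117 − 50)/(117 + 50) = 0.401
|Γ|² = 0.161, so P_del/P_inc = 1 − |Γ|² = 0.839
ML = −10·log₁₀(1 − |Γ|²)

mismatch loss ≈ 0.762 dB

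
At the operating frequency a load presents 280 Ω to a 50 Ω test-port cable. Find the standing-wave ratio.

VSWR ≈ 5.6

For a purely resistive load, VSWR = R_L/Z_0 or Z_0/R_L (whichever > 1) = 280/50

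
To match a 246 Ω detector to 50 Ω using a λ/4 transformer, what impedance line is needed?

Z_qwt = √(Z_0·R_L) = √(50 × 246) = √12300

Z_qwt ≈ 111 Ω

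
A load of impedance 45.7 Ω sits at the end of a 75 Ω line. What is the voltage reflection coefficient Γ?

Γ = (Z_L − Z_0)/(Z_L + Z_0) = (45.7 − 75)/(45.7 + 75) = -29.3/120.7

Γ = -0.243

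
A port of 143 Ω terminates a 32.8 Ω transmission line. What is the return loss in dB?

RL ≈ 4.06 dB

Γ = (143 − 32.8)/(143 + 32.8) = 0.627
RL = −20·log₁₀|Γ| = −20·log₁₀(0.627)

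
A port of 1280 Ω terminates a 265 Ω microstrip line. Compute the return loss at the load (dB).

RL ≈ 3.65 dB

Γ = (1280 − 265)/(1280 + 265) = 0.657
RL = −20·log₁₀|Γ| = −20·log₁₀(0.657)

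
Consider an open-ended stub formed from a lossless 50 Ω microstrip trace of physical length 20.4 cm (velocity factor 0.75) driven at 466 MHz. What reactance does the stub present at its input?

λ = v/f = 0.75·c / 466 MHz = 0.483 m
βl = 2π·l/λ = 2π × 0.423 = 152°
tan(βl) = -0.529
For an open-ended stub, Z_in = −jZ_0·cot(βl) = −jZ_0/tan(βl)

X_in ≈ 94.4 Ω (inductive)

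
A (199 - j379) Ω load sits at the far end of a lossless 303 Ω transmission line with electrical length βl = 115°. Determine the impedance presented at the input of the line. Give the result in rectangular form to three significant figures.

tan(βl) = tan(115°) = -2.14
Z_in = Z_0·(Z_L + jZ_0·tanβl)/(Z_0 + jZ_L·tanβl)
     = 303·(199 − j1030)/(-510 − j427)

Z_in ≈ 231 + j418 Ω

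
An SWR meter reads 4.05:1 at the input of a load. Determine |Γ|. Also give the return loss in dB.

|Γ| ≈ 0.604; return loss ≈ 4.38 dB

|Γ| = (S − 1)/(S + 1) = (4.05 − 1)/(4.05 + 1) = 3.05/5.05
RL = −20·log₁₀|Γ| = −20·log₁₀(0.604)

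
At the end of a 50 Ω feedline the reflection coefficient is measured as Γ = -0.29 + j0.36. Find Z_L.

Z_L ≈ 21.9 + j20.1 Ω

Z_L = Z_0·(1 + Γ)/(1 − Γ) = 50·(0.71 + j0.36)/(1.29 − j0.36)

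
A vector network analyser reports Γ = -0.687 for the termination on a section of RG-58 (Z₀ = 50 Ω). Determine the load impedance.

Z_L ≈ 9.28 Ω

Z_L = Z_0·(1 + Γ)/(1 − Γ) = 50·(0.313)/(1.69)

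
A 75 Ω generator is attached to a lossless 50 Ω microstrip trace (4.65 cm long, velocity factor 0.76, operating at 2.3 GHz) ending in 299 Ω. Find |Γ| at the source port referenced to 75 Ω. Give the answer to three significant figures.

|Γ| ≈ 0.614

λ = v/f = 0.76·c / 2.3 GHz = 0.0991 m
βl = 2π·l/λ = 2π × 0.469 = 169°
tan(βl) = -0.197
Z_in = Z_0·(Z_L + jZ_0·tanβl)/(Z_0 + jZ_L·tanβl) = 130 + j143 Ω
Γ_s = (Z_in − Z_s)/(Z_in + Z_s) = (55.2 + j143)/(205 + j143), |Γ_s| = 0.614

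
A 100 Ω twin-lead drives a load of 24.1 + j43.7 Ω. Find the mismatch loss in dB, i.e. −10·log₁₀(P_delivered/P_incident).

Γ = (-75.9 + j43.7)/(124.1 + j43.7), |Γ| = 0.666
|Γ|² = 0.443, so P_del/P_inc = 1 − |Γ|² = 0.557
ML = −10·log₁₀(1 − |Γ|²)

mismatch loss ≈ 2.54 dB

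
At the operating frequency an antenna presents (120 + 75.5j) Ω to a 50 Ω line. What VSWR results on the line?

VSWR ≈ 3.48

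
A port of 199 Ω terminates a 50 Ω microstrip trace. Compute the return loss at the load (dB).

RL ≈ 4.46 dB

Γ = (199 − 50)/(199 + 50) = 0.598
RL = −20·log₁₀|Γ| = −20·log₁₀(0.598)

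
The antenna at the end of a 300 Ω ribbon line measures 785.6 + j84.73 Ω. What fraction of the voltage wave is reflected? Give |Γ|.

|Γ| ≈ 0.453

Γ = (Z_L − Z_0)/(Z_L + Z_0) = (485.6 + j84.73)/(1086 + j84.73)
|Γ| = 493/1090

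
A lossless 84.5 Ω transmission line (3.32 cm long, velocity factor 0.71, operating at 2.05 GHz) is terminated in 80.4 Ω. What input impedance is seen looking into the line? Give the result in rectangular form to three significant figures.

λ = v/f = 0.71·c / 2.05 GHz = 0.104 m
βl = 2π·l/λ = 2π × 0.32 = 115°
tan(βl) = tan(115°) = -2.14
Z_in = Z_0·(Z_L + jZ_0·tanβl)/(Z_0 + jZ_L·tanβl)
     = 84.5·(80.4 − j181)/(84.5 − j172)

Z_in ≈ 87.2 − j3.33 Ω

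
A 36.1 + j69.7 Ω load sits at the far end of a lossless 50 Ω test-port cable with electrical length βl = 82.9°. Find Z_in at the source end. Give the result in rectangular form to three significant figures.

tan(βl) = tan(82.9°) = 8.03
Z_in = Z_0·(Z_L + jZ_0·tanβl)/(Z_0 + jZ_L·tanβl)
     = 50·(36.1 + j471)/(-510 + j290)

Z_in ≈ 17.2 − j36.4 Ω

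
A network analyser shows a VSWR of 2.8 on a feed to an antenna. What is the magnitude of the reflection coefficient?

|Γ| ≈ 0.474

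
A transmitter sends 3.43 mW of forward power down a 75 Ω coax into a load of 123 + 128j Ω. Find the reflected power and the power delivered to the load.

|Γ| = |(48 + j128)/(198 + j128)| = 0.58
|Γ|² = 0.336
P_refl = |Γ|²·P_inc = 1.15 mW, P_del = (1 − |Γ|²)·P_inc = 2.28 mW

P_reflected ≈ 1.15 mW; P_delivered ≈ 2.28 mW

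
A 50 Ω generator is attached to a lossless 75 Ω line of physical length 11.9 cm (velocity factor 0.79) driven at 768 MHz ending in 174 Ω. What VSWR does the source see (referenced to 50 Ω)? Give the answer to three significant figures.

λ = v/f = 0.79·c / 768 MHz = 0.309 m
βl = 2π·l/λ = 2π × 0.386 = 139°
tan(βl) = -0.875
Z_in = Z_0·(Z_L + jZ_0·tanβl)/(Z_0 + jZ_L·tanβl) = 60 + j56.2 Ω
Γ_s = (Z_in − Z_s)/(Z_in + Z_s) = (10 + j56.2)/(110 + j56.2), |Γ_s| = 0.462
VSWR = (1 + |Γ_s|)/(1 − |Γ_s|)

VSWR ≈ 2.72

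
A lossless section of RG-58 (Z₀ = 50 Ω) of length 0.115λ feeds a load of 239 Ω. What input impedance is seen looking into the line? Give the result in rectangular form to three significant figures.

βl = 2π × 0.115 = 41.4°
tan(βl) = tan(41.4°) = 0.882
Z_in = Z_0·(Z_L + jZ_0·tanβl)/(Z_0 + jZ_L·tanβl)
     = 50·(239 + j44.1)/(50 + j211)

Z_in ≈ 22.6 − j51.3 Ω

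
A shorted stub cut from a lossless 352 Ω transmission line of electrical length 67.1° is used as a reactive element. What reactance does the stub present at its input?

X_in ≈ 833 Ω (inductive)

tan(βl) = 2.37
For a shorted stub, Z_in = jZ_0·tan(βl)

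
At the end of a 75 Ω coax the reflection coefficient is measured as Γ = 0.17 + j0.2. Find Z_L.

Z_L ≈ 95.8 + j41.2 Ω

Z_L = Z_0·(1 + Γ)/(1 − Γ) = 75·(1.17 + j0.2)/(0.83 − j0.2)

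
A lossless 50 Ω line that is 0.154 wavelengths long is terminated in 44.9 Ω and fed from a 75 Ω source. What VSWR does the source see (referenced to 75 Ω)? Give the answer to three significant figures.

VSWR ≈ 1.46

βl = 2π × 0.154 = 55.4°
tan(βl) = 1.45
Z_in = Z_0·(Z_L + jZ_0·tanβl)/(Z_0 + jZ_L·tanβl) = 51.7 + j5.21 Ω
Γ_s = (Z_in − Z_s)/(Z_in + Z_s) = (-23.3 + j5.21)/(127 + j5.21), |Γ_s| = 0.188
VSWR = (1 + |Γ_s|)/(1 − |Γ_s|)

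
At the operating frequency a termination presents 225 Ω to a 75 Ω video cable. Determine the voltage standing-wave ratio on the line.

VSWR ≈ 3

Γ = (225 − 75)/(225 + 75) = 0.5
VSWR = (1 + 0.5)/(1 − 0.5)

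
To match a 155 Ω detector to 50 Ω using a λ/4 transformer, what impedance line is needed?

Z_qwt ≈ 88 Ω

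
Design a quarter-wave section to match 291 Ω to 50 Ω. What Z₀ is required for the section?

Z_qwt ≈ 121 Ω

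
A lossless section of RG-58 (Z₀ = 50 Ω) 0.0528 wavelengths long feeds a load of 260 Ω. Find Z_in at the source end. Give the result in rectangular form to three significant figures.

Z_in ≈ 69.1 − j107 Ω

βl = 2π × 0.0528 = 19°
tan(βl) = tan(19°) = 0.344
Z_in = Z_0·(Z_L + jZ_0·tanβl)/(Z_0 + jZ_L·tanβl)
     = 50·(260 + j17.2)/(50 + j89.6)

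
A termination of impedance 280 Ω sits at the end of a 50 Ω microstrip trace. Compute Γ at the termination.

Γ = (Z_L − Z_0)/(Z_L + Z_0) = (280 − 50)/(280 + 50) = 230/330

Γ = 0.697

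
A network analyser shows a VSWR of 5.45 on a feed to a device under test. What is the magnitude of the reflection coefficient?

|Γ| ≈ 0.69

|Γ| = (S − 1)/(S + 1) = (5.45 − 1)/(5.45 + 1) = 4.45/6.45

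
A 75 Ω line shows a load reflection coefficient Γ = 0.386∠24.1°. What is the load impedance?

Z_L ≈ 144 + j53.2 Ω

Z_L = Z_0·(1 + Γ)/(1 − Γ) = 75·(1.35 + j0.158)/(0.648 − j0.158)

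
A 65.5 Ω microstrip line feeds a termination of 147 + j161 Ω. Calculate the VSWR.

VSWR ≈ 5.19

Γ = (Z_L − Z_0)/(Z_L + Z_0) = (81.5 + j161)/(212.5 + j161)
|Γ| = 180/267 = 0.677
VSWR = (1 + |Γ|)/(1 − |Γ|) = 1.68/0.323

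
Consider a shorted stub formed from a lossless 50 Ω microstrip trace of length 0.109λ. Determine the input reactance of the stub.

X_in ≈ 40.8 Ω (inductive)

βl = 2π × 0.109 = 39.2°
tan(βl) = 0.817
For a shorted stub, Z_in = jZ_0·tan(βl)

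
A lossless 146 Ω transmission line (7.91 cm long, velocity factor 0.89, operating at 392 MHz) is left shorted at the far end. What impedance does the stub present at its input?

λ = v/f = 0.89·c / 392 MHz = 0.681 m
βl = 2π·l/λ = 2π × 0.116 = 41.8°
tan(βl) = 0.894
For a shorted stub, Z_in = jZ_0·tan(βl)

Z_in ≈ +j131 Ω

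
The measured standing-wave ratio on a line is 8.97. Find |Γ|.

|Γ| ≈ 0.799

|Γ| = (S − 1)/(S + 1) = (8.97 − 1)/(8.97 + 1) = 7.97/9.97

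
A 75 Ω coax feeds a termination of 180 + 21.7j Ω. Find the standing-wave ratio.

VSWR ≈ 2.44

Γ = (Z_L − Z_0)/(Z_L + Z_0) = (105 + j21.7)/(255 + j21.7)
|Γ| = 107/256 = 0.419
VSWR = (1 + |Γ|)/(1 − |Γ|) = 1.42/0.581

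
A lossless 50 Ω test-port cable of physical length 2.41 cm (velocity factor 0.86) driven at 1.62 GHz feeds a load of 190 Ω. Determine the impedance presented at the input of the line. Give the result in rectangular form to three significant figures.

λ = v/f = 0.86·c / 1.62 GHz = 0.159 m
βl = 2π·l/λ = 2π × 0.151 = 54.5°
tan(βl) = tan(54.5°) = 1.4
Z_in = Z_0·(Z_L + jZ_0·tanβl)/(Z_0 + jZ_L·tanβl)
     = 50·(190 + j70)/(50 + j266)

Z_in ≈ 19.2 − j32.1 Ω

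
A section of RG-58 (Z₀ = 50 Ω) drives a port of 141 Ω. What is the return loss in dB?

RL ≈ 6.44 dB

Γ = (141 − 50)/(141 + 50) = 0.476
RL = −20·log₁₀|Γ| = −20·log₁₀(0.476)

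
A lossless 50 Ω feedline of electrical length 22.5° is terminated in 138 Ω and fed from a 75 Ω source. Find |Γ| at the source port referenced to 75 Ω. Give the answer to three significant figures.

tan(βl) = 0.414
Z_in = Z_0·(Z_L + jZ_0·tanβl)/(Z_0 + jZ_L·tanβl) = 70.1 − j59.4 Ω
Γ_s = (Z_in − Z_s)/(Z_in + Z_s) = (-4.92 − j59.4)/(145 − j59.4), |Γ_s| = 0.38

|Γ| ≈ 0.38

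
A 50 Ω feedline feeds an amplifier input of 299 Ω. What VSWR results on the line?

Γ = (299 − 50)/(299 + 50) = 0.713
VSWR = (1 + 0.713)/(1 − 0.713)

VSWR ≈ 5.98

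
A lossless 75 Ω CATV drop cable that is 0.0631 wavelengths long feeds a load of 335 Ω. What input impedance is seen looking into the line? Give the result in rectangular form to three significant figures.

Z_in ≈ 87.6 − j132 Ω

βl = 2π × 0.0631 = 22.7°
tan(βl) = tan(22.7°) = 0.419
Z_in = Z_0·(Z_L + jZ_0·tanβl)/(Z_0 + jZ_L·tanβl)
     = 75·(335 + j31.4)/(75 + j140)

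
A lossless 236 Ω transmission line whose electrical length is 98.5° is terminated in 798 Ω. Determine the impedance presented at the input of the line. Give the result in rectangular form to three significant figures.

tan(βl) = tan(98.5°) = -6.69
Z_in = Z_0·(Z_L + jZ_0·tanβl)/(Z_0 + jZ_L·tanβl)
     = 236·(798 − j1580)/(236 − j5340)

Z_in ≈ 71.2 + j32.1 Ω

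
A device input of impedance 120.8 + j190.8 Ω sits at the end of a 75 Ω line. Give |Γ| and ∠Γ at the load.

Γ ≈ 0.718 ∠ 32.2°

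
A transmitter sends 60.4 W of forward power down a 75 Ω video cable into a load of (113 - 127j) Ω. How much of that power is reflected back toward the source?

P_reflected ≈ 20.6 W

|Γ| = |(38 − j127)/(188 − j127)| = 0.584
|Γ|² = 0.341
P_refl = |Γ|²·P_inc = 20.6 W, P_del = (1 − |Γ|²)·P_inc = 39.8 W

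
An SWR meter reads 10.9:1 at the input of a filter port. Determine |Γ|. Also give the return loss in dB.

|Γ| = (S − 1)/(S + 1) = (10.9 − 1)/(10.9 + 1) = 9.9/11.9
RL = −20·log₁₀|Γ| = −20·log₁₀(0.832)

|Γ| ≈ 0.832; return loss ≈ 1.6 dB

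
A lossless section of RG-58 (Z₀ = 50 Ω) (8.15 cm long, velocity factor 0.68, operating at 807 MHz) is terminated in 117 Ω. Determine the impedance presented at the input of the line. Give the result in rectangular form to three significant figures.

λ = v/f = 0.68·c / 807 MHz = 0.253 m
βl = 2π·l/λ = 2π × 0.322 = 116°
tan(βl) = tan(116°) = -2.04
Z_in = Z_0·(Z_L + jZ_0·tanβl)/(Z_0 + jZ_L·tanβl)
     = 50·(117 − j102)/(50 − j239)

Z_in ≈ 25.4 + j19.2 Ω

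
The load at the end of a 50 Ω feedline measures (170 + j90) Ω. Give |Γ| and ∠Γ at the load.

Γ = (Z_L − Z_0)/(Z_L + Z_0) = (120 + j90)/(220 + j90)
|Γ| = 150/238 = 0.631

Γ ≈ 0.631 ∠ 14.6°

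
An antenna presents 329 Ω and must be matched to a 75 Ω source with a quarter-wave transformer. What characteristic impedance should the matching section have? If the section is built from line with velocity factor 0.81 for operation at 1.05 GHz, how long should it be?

Z_qwt = √(Z_0·R_L) = √(75 × 329) = √24680
λ = 0.81·c/f = 0.231 m, so l = λ/4 = 0.0579 m

Z_qwt ≈ 157 Ω; length ≈ 5.79 cm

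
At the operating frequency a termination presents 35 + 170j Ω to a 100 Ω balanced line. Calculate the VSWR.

Γ = (Z_L − Z_0)/(Z_L + Z_0) = (-65 + j170)/(135 + j170)
|Γ| = 182/217 = 0.838
VSWR = (1 + |Γ|)/(1 − |Γ|) = 1.84/0.162

VSWR ≈ 11.4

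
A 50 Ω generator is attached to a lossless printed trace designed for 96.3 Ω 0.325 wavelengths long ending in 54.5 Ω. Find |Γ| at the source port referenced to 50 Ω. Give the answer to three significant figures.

|Γ| ≈ 0.502

βl = 2π × 0.325 = 117°
tan(βl) = -1.96
Z_in = Z_0·(Z_L + jZ_0·tanβl)/(Z_0 + jZ_L·tanβl) = 118 − j57.5 Ω
Γ_s = (Z_in − Z_s)/(Z_in + Z_s) = (68.4 − j57.5)/(168 − j57.5), |Γ_s| = 0.502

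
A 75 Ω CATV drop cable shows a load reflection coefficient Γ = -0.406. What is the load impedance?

Z_L = Z_0·(1 + Γ)/(1 − Γ) = 75·(0.594)/(1.41)

Z_L ≈ 31.7 Ω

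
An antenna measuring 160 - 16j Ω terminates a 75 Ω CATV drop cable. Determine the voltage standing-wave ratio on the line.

Γ = (Z_L − Z_0)/(Z_L + Z_0) = (85 − j16)/(235 − j16)
|Γ| = 86.5/236 = 0.367
VSWR = (1 + |Γ|)/(1 − |Γ|) = 1.37/0.633

VSWR ≈ 2.16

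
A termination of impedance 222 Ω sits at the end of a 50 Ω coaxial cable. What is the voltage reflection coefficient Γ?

Γ = 0.632

Γ = (Z_L − Z_0)/(Z_L + Z_0) = (222 − 50)/(222 + 50) = 172/272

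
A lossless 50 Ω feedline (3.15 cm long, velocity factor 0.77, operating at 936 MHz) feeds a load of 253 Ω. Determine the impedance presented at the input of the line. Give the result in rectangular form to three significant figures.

Z_in ≈ 18.5 − j44.8 Ω

λ = v/f = 0.77·c / 936 MHz = 0.247 m
βl = 2π·l/λ = 2π × 0.128 = 45.9°
tan(βl) = tan(45.9°) = 1.03
Z_in = Z_0·(Z_L + jZ_0·tanβl)/(Z_0 + jZ_L·tanβl)
     = 50·(253 + j51.7)/(50 + j262)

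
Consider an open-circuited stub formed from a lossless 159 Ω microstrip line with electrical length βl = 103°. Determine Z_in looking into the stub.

Z_in ≈ +j36.7 Ω

tan(βl) = -4.33
For an open-circuited stub, Z_in = −jZ_0·cot(βl) = −jZ_0/tan(βl)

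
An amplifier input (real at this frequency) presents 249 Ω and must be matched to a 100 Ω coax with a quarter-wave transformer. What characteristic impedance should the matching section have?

Z_qwt ≈ 158 Ω

Z_qwt = √(Z_0·R_L) = √(100 × 249) = √24900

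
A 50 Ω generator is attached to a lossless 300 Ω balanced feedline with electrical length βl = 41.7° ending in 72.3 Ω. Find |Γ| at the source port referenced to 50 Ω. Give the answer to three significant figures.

tan(βl) = 0.891
Z_in = Z_0·(Z_L + jZ_0·tanβl)/(Z_0 + jZ_L·tanβl) = 124 + j241 Ω
Γ_s = (Z_in − Z_s)/(Z_in + Z_s) = (74 + j241)/(174 + j241), |Γ_s| = 0.848

|Γ| ≈ 0.848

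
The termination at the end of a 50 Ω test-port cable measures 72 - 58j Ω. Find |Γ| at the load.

|Γ| ≈ 0.459

Γ = (Z_L − Z_0)/(Z_L + Z_0) = (22 − j58)/(122 − j58)
|Γ| = 62/135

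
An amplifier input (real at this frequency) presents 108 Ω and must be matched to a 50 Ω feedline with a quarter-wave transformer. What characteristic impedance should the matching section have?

Z_qwt = √(Z_0·R_L) = √(50 × 108) = √5400

Z_qwt ≈ 73.5 Ω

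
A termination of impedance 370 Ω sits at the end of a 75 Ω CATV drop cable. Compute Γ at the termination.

Γ = (Z_L − Z_0)/(Z_L + Z_0) = (370 − 75)/(370 + 75) = 295/445

Γ = 0.663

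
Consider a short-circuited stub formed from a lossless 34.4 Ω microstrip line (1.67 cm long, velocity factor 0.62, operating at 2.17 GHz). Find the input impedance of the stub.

λ = v/f = 0.62·c / 2.17 GHz = 0.0857 m
βl = 2π·l/λ = 2π × 0.195 = 70.1°
tan(βl) = 2.77
For a short-circuited stub, Z_in = jZ_0·tan(βl)

Z_in ≈ +j95.2 Ω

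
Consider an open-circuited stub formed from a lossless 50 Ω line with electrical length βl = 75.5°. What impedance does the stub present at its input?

Z_in ≈ −j12.9 Ω

tan(βl) = 3.87
For an open-circuited stub, Z_in = −jZ_0·cot(βl) = −jZ_0/tan(βl)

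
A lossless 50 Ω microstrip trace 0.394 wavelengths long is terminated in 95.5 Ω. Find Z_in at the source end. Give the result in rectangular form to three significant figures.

βl = 2π × 0.394 = 142°
tan(βl) = tan(142°) = -0.786
Z_in = Z_0·(Z_L + jZ_0·tanβl)/(Z_0 + jZ_L·tanβl)
     = 50·(95.5 − j39.3)/(50 − j75)

Z_in ≈ 47.5 + j32 Ω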